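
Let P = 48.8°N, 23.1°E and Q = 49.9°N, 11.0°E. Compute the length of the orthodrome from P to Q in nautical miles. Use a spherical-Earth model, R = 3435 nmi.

Haversine: a = sin²(Δφ/2)+cos φ₁ cos φ₂ sin²(Δλ/2) = 0.00481;  σ = 2·atan2(√a,√(1−a))
σ = 7.950° → d = Rσ = 3435·0.13875 = 477 nmi

477 nmi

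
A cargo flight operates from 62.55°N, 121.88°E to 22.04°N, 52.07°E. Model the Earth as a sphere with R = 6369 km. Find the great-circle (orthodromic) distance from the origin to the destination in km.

Haversine: a = sin²(Δφ/2)+cos φ₁ cos φ₂ sin²(Δλ/2) = 0.25976;  σ = 2·atan2(√a,√(1−a))
σ = 61.283° → d = Rσ = 6369·1.06960 = 6812 km

6812 km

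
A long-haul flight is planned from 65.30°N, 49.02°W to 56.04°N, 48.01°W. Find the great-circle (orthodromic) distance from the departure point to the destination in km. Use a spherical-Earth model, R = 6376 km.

1032 km

Haversine: a = sin²(Δφ/2)+cos φ₁ cos φ₂ sin²(Δλ/2) = 0.00653;  σ = 2·atan2(√a,√(1−a))
σ = 9.273° → d = Rσ = 6376·0.16184 = 1032 km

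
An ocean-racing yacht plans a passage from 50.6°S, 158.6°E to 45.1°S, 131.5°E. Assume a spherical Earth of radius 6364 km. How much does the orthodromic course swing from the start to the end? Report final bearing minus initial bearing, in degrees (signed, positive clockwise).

At departure: θ₁ = atan2(sin Δλ cos φ₂, cos φ₁ sin φ₂ − sin φ₁ cos φ₂ cos Δλ) = 276.38°
At arrival: θ₂ = atan2(sin Δλ cos φ₁, −cos φ₂ sin φ₁ + sin φ₂ cos φ₁ cos Δλ) = 296.67°
Δθ = θ₂ − θ₁ = +20.3°

+20.3°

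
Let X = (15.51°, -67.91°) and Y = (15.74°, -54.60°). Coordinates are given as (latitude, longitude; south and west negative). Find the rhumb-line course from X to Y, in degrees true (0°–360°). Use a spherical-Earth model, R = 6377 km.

89.0°

Meridional parts: M(φ₁)=+0.2741, M(φ₂)=+0.2782 → ΔM = +0.0042;  Δλ = +0.2323 rad
tan C = Δλ / ΔM = +55.7310 → C = 88.97°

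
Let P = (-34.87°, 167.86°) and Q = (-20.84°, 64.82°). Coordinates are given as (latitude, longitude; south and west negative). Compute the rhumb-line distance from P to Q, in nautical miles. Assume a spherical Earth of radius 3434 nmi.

Δψ = ln[tan(π/4+φ₂/2)/tan(π/4+φ₁/2)] = +0.2780;  Δφ = +0.2449 rad,  Δλ = -1.7984 rad
q = Δφ/Δψ = 0.8807
d = R·√(Δφ² + q²Δλ²) = 3434·1.60262 = 5503 nmi

5503 nmi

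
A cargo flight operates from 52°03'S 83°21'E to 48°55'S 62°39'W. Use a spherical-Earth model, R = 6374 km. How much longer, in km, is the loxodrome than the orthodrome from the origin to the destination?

Great circle: cos σ = sin φ₁ sin φ₂ + cos φ₁ cos φ₂ cos Δλ,  σ = 1.3085 rad → d_gc = 8340.18 km
Rhumb line: Δψ = +0.0860, q = Δφ/Δψ = 0.6360, d_rh = R√(Δφ²+q²Δλ²) = 10335.70 km
Excess = 10335.70 − 8340.18 = 1995.52 ≈ 1996 km

1996 km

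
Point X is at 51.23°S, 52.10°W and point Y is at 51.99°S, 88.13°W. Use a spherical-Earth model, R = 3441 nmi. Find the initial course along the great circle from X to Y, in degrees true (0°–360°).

N = sin Δλ·cos φ₂ = -0.3622;  D = cos φ₁ sin φ₂ − sin φ₁ cos φ₂ cos Δλ = -0.1051
initial course = atan2(N, D) = 253.82°

253.8°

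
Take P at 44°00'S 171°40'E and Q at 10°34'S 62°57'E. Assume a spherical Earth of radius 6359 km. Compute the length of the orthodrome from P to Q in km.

cos σ = sin φ₁ sin φ₂ + cos φ₁ cos φ₂ cos Δλ
      = sin(-44.00°)sin(-10.57°) + cos(-44.00°)cos(-10.57°)cos(-108.72°) = -0.0995
σ = 95.712° → d = Rσ = 6359·1.67049 = 10623 km

10623 km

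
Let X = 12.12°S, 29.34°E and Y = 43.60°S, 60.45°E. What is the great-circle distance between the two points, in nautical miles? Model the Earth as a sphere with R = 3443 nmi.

2483 nmi

cos σ = sin φ₁ sin φ₂ + cos φ₁ cos φ₂ cos Δλ
      = sin(-12.12°)sin(-43.60°) + cos(-12.12°)cos(-43.60°)cos(31.11°) = 0.7510
σ = 41.324° → d = Rσ = 3443·0.72123 = 2483 nmi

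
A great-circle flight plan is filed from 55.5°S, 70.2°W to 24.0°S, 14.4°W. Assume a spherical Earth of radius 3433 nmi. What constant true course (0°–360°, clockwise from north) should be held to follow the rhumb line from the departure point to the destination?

Meridional parts: M(φ₁)=-1.1695, M(φ₂)=-0.4317 → ΔM = +0.7379;  Δλ = +0.9739 rad
tan C = Δλ / ΔM = +1.3199 → C = 52.85°

52.9°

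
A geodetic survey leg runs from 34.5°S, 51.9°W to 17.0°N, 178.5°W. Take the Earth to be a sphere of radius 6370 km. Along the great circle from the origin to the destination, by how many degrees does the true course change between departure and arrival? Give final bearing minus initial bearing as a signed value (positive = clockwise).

+37.1°

At departure: θ₁ = atan2(sin Δλ cos φ₂, cos φ₁ sin φ₂ − sin φ₁ cos φ₂ cos Δλ) = 263.90°
At arrival: θ₂ = atan2(sin Δλ cos φ₁, −cos φ₂ sin φ₁ + sin φ₂ cos φ₁ cos Δλ) = 301.03°
Δθ = θ₂ − θ₁ = +37.1°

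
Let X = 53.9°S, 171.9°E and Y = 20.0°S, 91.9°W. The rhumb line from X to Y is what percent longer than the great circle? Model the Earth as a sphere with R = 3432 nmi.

Great circle: σ = 1.3525 rad → d_gc = Rσ = 4641.8 nmi
Rhumb: Δφ = +0.5917, Δλ = +1.6790, Δψ = +0.7648, q = Δφ/Δψ = 0.7736 → d_rh = R√(Δφ²+q²Δλ²) = 4898.4 nmi
Excess = (4898.4 − 4641.8) / 4641.8 = 256.6 / 4641.8 = 5.53% ≈ 5.5%

5.5%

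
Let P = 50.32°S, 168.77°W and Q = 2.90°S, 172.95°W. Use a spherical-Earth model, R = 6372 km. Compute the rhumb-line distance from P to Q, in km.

Rhumb course C = atan2(Δλ, Δψ) with Δψ = ln[tan(π/4+φ₂/2)/tan(π/4+φ₁/2)] = +0.9688, Δλ = -0.0730 → C = 355.69°
d = R·|Δφ| / |cos C| = 6372·0.82764 / 0.99718 = 5289 km

5289 km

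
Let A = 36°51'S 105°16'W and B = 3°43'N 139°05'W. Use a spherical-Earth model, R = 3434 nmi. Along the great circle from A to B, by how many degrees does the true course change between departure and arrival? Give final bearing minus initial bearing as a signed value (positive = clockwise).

+10.6°

At departure: θ₁ = atan2(sin Δλ cos φ₂, cos φ₁ sin φ₂ − sin φ₁ cos φ₂ cos Δλ) = 314.67°
At arrival: θ₂ = atan2(sin Δλ cos φ₁, −cos φ₂ sin φ₁ + sin φ₂ cos φ₁ cos Δλ) = 325.23°
Δθ = θ₂ − θ₁ = +10.6°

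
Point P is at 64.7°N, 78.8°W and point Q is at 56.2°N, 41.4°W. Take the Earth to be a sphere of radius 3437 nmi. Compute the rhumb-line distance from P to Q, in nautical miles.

1212 nmi

Rhumb course C = atan2(Δλ, Δψ) with Δψ = ln[tan(π/4+φ₂/2)/tan(π/4+φ₁/2)] = -0.3028, Δλ = +0.6528 → C = 114.89°
d = R·|Δφ| / |cos C| = 3437·0.14835 / 0.42084 = 1212 nmi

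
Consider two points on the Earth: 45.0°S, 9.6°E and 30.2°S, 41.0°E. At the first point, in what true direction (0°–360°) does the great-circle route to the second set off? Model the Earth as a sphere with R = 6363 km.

N = sin Δλ·cos φ₂ = +0.4503;  D = cos φ₁ sin φ₂ − sin φ₁ cos φ₂ cos Δλ = +0.1659
initial course = atan2(N, D) = 69.77°

69.8°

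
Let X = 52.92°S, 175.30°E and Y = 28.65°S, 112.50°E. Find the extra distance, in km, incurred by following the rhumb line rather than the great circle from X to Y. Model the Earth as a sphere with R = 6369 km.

136 km

Great circle: cos σ = sin φ₁ sin φ₂ + cos φ₁ cos φ₂ cos Δλ,  σ = 0.8965 rad → d_gc = 5709.7 km
Rhumb line: Δψ = +0.5702, q = Δφ/Δψ = 0.7428, d_rh = R√(Δφ²+q²Δλ²) = 5845.4 km
Excess = 5845.4 − 5709.7 = 135.7 ≈ 136 km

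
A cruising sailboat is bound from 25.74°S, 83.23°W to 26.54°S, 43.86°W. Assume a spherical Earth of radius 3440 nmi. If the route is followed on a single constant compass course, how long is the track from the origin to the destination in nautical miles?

Δψ = ln[tan(π/4+φ₂/2)/tan(π/4+φ₁/2)] = -0.0156;  Δφ = -0.0140 rad,  Δλ = +0.6871 rad
q = Δφ/Δψ = 0.8977
d = R·√(Δφ² + q²Δλ²) = 3440·0.61701 = 2123 nmi

2123 nmi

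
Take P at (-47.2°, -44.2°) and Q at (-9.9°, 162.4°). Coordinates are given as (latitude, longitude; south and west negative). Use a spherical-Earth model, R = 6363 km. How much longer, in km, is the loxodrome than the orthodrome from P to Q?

1987 km

Great circle: cos σ = sin φ₁ sin φ₂ + cos φ₁ cos φ₂ cos Δλ,  σ = 2.0627 rad → d_gc = 13125.1 km
Rhumb line: Δψ = +0.7631, q = Δφ/Δψ = 0.8531, d_rh = R√(Δφ²+q²Δλ²) = 15112.2 km
Excess = 15112.2 − 13125.1 = 1987.1 ≈ 1987 km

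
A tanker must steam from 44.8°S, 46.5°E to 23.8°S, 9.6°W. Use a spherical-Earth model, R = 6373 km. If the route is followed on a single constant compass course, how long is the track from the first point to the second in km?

Rhumb course C = atan2(Δλ, Δψ) with Δψ = ln[tan(π/4+φ₂/2)/tan(π/4+φ₁/2)] = +0.4486, Δλ = -0.9791 → C = 294.61°
d = R·|Δφ| / |cos C| = 6373·0.36652 / 0.41650 = 5608 km

5608 km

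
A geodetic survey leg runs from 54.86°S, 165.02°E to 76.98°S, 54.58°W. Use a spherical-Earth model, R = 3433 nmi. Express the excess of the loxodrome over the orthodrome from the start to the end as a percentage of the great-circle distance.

Great circle: σ = 0.7999 rad → d_gc = Rσ = 2745.9 nmi
Rhumb: Δφ = -0.3861, Δλ = +2.4504, Δψ = -1.0206, q = Δφ/Δψ = 0.3783 → d_rh = R√(Δφ²+q²Δλ²) = 3447.2 nmi
Excess = (3447.2 − 2745.9) / 2745.9 = 701.3 / 2745.9 = 25.54% ≈ 25.5%

25.5%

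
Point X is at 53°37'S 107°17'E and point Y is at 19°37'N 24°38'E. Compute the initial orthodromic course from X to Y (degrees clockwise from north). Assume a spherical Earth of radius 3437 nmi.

θ = atan2( sin Δλ·cos φ₂ ,  cos φ₁ sin φ₂ − sin φ₁ cos φ₂ cos Δλ )
  = atan2(-0.9342, +0.2962) = 287.59°

287.6°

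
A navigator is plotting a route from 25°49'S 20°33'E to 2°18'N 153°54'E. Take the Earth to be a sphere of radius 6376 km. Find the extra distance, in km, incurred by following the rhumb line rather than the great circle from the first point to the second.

Great circle: cos σ = sin φ₁ sin φ₂ + cos φ₁ cos φ₂ cos Δλ,  σ = 2.2587 rad → d_gc = 14401.5 km
Rhumb line: Δψ = +0.5068, q = Δφ/Δψ = 0.9683, d_rh = R√(Δφ²+q²Δλ²) = 14705.4 km
Excess = 14705.4 − 14401.5 = 303.9 ≈ 304 km

304 km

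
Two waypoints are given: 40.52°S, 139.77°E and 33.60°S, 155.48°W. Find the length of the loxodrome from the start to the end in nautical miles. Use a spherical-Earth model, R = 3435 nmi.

Δψ = ln[tan(π/4+φ₂/2)/tan(π/4+φ₁/2)] = +0.1515;  Δφ = +0.1208 rad,  Δλ = +1.1301 rad
q = Δφ/Δψ = 0.7970
d = R·√(Δφ² + q²Δλ²) = 3435·0.90871 = 3121 nmi

3121 nmi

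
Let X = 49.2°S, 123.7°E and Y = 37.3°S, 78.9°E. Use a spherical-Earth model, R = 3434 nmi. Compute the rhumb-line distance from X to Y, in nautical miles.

2073 nmi

Rhumb course C = atan2(Δλ, Δψ) with Δψ = ln[tan(π/4+φ₂/2)/tan(π/4+φ₁/2)] = +0.2866, Δλ = -0.7819 → C = 290.13°
d = R·|Δφ| / |cos C| = 3434·0.20769 / 0.34413 = 2073 nmi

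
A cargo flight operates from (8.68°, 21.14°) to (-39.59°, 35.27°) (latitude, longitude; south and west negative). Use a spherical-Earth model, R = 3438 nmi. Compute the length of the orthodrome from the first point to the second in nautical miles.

3001 nmi

cos σ = sin φ₁ sin φ₂ + cos φ₁ cos φ₂ cos Δλ
      = sin(8.68°)sin(-39.59°) + cos(8.68°)cos(-39.59°)cos(14.13°) = 0.6426
σ = 50.016° → d = Rσ = 3438·0.87295 = 3001 nmi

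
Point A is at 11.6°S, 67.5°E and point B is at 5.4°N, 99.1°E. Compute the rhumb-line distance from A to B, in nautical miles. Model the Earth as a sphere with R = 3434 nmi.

Rhumb course C = atan2(Δλ, Δψ) with Δψ = ln[tan(π/4+φ₂/2)/tan(π/4+φ₁/2)] = +0.2982, Δλ = +0.5515 → C = 61.60°
d = R·|Δφ| / |cos C| = 3434·0.29671 / 0.47567 = 2142 nmi

2142 nmi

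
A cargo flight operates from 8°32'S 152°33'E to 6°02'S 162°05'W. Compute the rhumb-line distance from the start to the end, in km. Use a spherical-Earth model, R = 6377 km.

Δψ = ln[tan(π/4+φ₂/2)/tan(π/4+φ₁/2)] = +0.0440;  Δφ = +0.0436 rad,  Δλ = +0.7918 rad
q = Δφ/Δψ = 0.9919
d = R·√(Δφ² + q²Δλ²) = 6377·0.78656 = 5016 km

5016 km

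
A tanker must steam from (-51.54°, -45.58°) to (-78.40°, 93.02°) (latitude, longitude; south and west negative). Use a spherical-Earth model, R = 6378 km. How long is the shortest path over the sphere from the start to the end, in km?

5308 km

Haversine: a = sin²(Δφ/2)+cos φ₁ cos φ₂ sin²(Δλ/2) = 0.16338;  σ = 2·atan2(√a,√(1−a))
σ = 47.683° → d = Rσ = 6378·0.83222 = 5308 km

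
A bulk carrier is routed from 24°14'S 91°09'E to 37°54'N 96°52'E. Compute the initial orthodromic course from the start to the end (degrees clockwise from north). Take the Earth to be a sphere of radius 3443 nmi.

5.1°

θ = atan2( sin Δλ·cos φ₂ ,  cos φ₁ sin φ₂ − sin φ₁ cos φ₂ cos Δλ )
  = atan2(+0.0786, +0.8824) = 5.09°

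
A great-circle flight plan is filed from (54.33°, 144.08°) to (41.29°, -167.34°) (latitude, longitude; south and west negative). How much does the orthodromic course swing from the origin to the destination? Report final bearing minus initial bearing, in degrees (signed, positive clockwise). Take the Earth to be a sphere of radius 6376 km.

+37.2°

Initial bearing θ₁ = atan2(sin Δλ cos φ₂, cos φ₁ sin φ₂ − sin φ₁ cos φ₂ cos Δλ) = 91.94°
Final bearing θ₂ = (initial bearing from the destination back to the start) + 180° = 129.14°
Δθ = θ₂ − θ₁ = +37.2°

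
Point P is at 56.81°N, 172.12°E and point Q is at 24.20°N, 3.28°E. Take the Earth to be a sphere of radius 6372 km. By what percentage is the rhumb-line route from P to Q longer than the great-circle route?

30.2%

Great circle: σ = 1.7181 rad → d_gc = Rσ = 10948.0 km
Rhumb: Δφ = -0.5692, Δλ = -2.9468, Δψ = -0.7751, q = Δφ/Δψ = 0.7343 → d_rh = R√(Δφ²+q²Δλ²) = 14257.2 km
Excess = (14257.2 − 10948.0) / 10948.0 = 3309.2 / 10948.0 = 30.23% ≈ 30.2%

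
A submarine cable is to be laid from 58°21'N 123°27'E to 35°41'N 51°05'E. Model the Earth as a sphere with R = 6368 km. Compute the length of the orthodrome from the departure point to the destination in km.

cos σ = sin φ₁ sin φ₂ + cos φ₁ cos φ₂ cos Δλ
      = sin(58.35°)sin(35.68°) + cos(58.35°)cos(35.68°)cos(-72.37°) = 0.6257
σ = 51.269° → d = Rσ = 6368·0.89482 = 5698 km

5698 km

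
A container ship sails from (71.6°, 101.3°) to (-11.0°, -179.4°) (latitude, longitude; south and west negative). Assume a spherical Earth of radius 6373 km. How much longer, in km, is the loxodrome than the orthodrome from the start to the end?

Great circle: cos σ = sin φ₁ sin φ₂ + cos φ₁ cos φ₂ cos Δλ,  σ = 1.6946 rad → d_gc = 10799.9 km
Rhumb line: Δψ = -2.0136, q = Δφ/Δψ = 0.7160, d_rh = R√(Δφ²+q²Δλ²) = 11148.7 km
Excess = 11148.7 − 10799.9 = 348.8 ≈ 349 km

349 km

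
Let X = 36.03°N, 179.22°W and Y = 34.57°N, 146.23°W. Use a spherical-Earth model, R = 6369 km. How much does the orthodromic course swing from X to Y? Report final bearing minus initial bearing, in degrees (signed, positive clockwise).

+19.4°

Initial bearing θ₁ = atan2(sin Δλ cos φ₂, cos φ₁ sin φ₂ − sin φ₁ cos φ₂ cos Δλ) = 83.31°
Final bearing θ₂ = (initial bearing from the destination back to the start) + 180° = 102.73°
Δθ = θ₂ − θ₁ = +19.4°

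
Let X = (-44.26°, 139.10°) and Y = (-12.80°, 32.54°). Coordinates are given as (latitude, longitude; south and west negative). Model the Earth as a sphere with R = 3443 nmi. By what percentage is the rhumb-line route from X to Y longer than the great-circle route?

Great circle: σ = 1.6152 rad → d_gc = Rσ = 5561.3 nmi
Rhumb: Δφ = +0.5491, Δλ = -1.8598, Δψ = +0.6379, q = Δφ/Δψ = 0.8607 → d_rh = R√(Δφ²+q²Δλ²) = 5826.6 nmi
Excess = (5826.6 − 5561.3) / 5561.3 = 265.3 / 5561.3 = 4.77% ≈ 4.8%

4.8%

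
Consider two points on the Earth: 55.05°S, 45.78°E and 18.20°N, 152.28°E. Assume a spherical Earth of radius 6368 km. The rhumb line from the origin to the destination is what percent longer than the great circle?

Great circle: σ = 1.9939 rad → d_gc = Rσ = 12697.0 km
Rhumb: Δφ = +1.2785, Δλ = +1.8588, Δψ = +1.4789, q = Δφ/Δψ = 0.8645 → d_rh = R√(Δφ²+q²Δλ²) = 13076.0 km
Excess = (13076.0 − 12697.0) / 12697.0 = 379.0 / 12697.0 = 2.98% ≈ 3.0%

3.0%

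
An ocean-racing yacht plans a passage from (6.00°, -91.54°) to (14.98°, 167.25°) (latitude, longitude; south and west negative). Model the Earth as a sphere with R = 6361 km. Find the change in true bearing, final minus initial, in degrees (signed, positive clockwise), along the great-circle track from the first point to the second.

Initial bearing θ₁ = atan2(sin Δλ cos φ₂, cos φ₁ sin φ₂ − sin φ₁ cos φ₂ cos Δλ) = 286.28°
Final bearing θ₂ = (initial bearing from the destination back to the start) + 180° = 261.20°
Δθ = θ₂ − θ₁ = -25.1°

-25.1°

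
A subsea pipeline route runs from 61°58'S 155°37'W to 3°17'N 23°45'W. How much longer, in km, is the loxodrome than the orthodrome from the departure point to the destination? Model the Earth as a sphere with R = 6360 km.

1263 km

Great circle: cos σ = sin φ₁ sin φ₂ + cos φ₁ cos φ₂ cos Δλ,  σ = 1.9430 rad → d_gc = 12357.7 km
Rhumb line: Δψ = +1.4451, q = Δφ/Δψ = 0.7881, d_rh = R√(Δφ²+q²Δλ²) = 13620.8 km
Excess = 13620.8 − 12357.7 = 1263.1 ≈ 1263 km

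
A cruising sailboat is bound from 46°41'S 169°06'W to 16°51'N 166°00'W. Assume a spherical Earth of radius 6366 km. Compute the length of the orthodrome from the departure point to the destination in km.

7066 km

cos σ = sin φ₁ sin φ₂ + cos φ₁ cos φ₂ cos Δλ
      = sin(-46.68°)sin(16.85°) + cos(-46.68°)cos(16.85°)cos(3.10°) = 0.4447
σ = 63.595° → d = Rσ = 6366·1.10994 = 7066 km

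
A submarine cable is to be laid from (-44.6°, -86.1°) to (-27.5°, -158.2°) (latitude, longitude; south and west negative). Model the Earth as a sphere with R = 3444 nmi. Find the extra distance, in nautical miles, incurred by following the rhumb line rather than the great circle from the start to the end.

Great circle: cos σ = sin φ₁ sin φ₂ + cos φ₁ cos φ₂ cos Δλ,  σ = 1.0259 rad → d_gc = 3533.17 nmi
Rhumb line: Δψ = +0.3720, q = Δφ/Δψ = 0.8023, d_rh = R√(Δφ²+q²Δλ²) = 3625.73 nmi
Excess = 3625.73 − 3533.17 = 92.56 ≈ 93 nmi

93 nmi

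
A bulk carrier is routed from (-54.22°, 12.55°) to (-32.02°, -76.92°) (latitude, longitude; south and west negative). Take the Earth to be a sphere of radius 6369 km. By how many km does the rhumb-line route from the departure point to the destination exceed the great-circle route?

407 km

Great circle: cos σ = sin φ₁ sin φ₂ + cos φ₁ cos φ₂ cos Δλ,  σ = 1.1211 rad → d_gc = 7140.0 km
Rhumb line: Δψ = +0.5403, q = Δφ/Δψ = 0.7171, d_rh = R√(Δφ²+q²Δλ²) = 7547.2 km
Excess = 7547.2 − 7140.0 = 407.2 ≈ 407 km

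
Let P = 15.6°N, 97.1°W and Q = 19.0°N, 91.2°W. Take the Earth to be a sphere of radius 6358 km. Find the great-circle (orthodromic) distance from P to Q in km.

730 km

cos σ = sin φ₁ sin φ₂ + cos φ₁ cos φ₂ cos Δλ
      = sin(15.60°)sin(19.00°) + cos(15.60°)cos(19.00°)cos(5.90°) = 0.9934
σ = 6.579° → d = Rσ = 6358·0.11482 = 730 km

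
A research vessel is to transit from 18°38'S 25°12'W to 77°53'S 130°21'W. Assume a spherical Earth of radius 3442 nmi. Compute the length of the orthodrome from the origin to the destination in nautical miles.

Haversine: a = sin²(Δφ/2)+cos φ₁ cos φ₂ sin²(Δλ/2) = 0.36979;  σ = 2·atan2(√a,√(1−a))
σ = 74.906° → d = Rσ = 3442·1.30735 = 4500 nmi

4500 nmi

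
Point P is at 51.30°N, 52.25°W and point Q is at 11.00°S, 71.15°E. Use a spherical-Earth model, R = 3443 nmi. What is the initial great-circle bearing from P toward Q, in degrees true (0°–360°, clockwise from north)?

θ = atan2( sin Δλ·cos φ₂ ,  cos φ₁ sin φ₂ − sin φ₁ cos φ₂ cos Δλ )
  = atan2(+0.8195, +0.3024) = 69.74°

69.7°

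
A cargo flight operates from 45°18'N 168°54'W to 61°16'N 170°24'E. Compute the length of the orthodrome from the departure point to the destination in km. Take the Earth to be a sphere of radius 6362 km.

2223 km

Haversine: a = sin²(Δφ/2)+cos φ₁ cos φ₂ sin²(Δλ/2) = 0.03020;  σ = 2·atan2(√a,√(1−a))
σ = 20.017° → d = Rσ = 6362·0.34936 = 2223 km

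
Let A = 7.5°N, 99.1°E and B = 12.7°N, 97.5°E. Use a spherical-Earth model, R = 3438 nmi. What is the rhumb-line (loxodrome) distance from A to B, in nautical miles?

Δψ = ln[tan(π/4+φ₂/2)/tan(π/4+φ₁/2)] = +0.0922;  Δφ = +0.0908 rad,  Δλ = -0.0279 rad
q = Δφ/Δψ = 0.9841
d = R·√(Δφ² + q²Δλ²) = 3438·0.09483 = 326 nmi

326 nmi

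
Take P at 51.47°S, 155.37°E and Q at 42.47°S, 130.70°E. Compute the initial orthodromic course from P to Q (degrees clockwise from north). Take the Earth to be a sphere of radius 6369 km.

288.6°

θ = atan2( sin Δλ·cos φ₂ ,  cos φ₁ sin φ₂ − sin φ₁ cos φ₂ cos Δλ )
  = atan2(-0.3079, +0.1038) = 288.63°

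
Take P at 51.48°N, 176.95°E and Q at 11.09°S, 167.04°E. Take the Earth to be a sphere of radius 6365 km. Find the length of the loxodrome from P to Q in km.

7018 km

Rhumb course C = atan2(Δλ, Δψ) with Δψ = ln[tan(π/4+φ₂/2)/tan(π/4+φ₁/2)] = -1.2463, Δλ = -0.1730 → C = 187.90°
d = R·|Δφ| / |cos C| = 6365·1.09205 / 0.99051 = 7018 km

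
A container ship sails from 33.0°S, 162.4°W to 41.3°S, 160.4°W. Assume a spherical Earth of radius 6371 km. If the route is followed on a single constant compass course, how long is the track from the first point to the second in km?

Δψ = ln[tan(π/4+φ₂/2)/tan(π/4+φ₁/2)] = -0.1821;  Δφ = -0.1449 rad,  Δλ = +0.0349 rad
q = Δφ/Δψ = 0.7956
d = R·√(Δφ² + q²Δλ²) = 6371·0.14750 = 940 km

940 km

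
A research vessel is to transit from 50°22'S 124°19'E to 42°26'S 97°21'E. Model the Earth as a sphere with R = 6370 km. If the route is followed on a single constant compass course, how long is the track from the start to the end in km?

2243 km

Rhumb course C = atan2(Δλ, Δψ) with Δψ = ln[tan(π/4+φ₂/2)/tan(π/4+φ₁/2)] = +0.2013, Δλ = -0.4707 → C = 293.16°
d = R·|Δφ| / |cos C| = 6370·0.13846 / 0.39324 = 2243 km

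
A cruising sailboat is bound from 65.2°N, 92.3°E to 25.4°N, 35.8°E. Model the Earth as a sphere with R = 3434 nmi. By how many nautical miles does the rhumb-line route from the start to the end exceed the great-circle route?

73 nmi

Great circle: cos σ = sin φ₁ sin φ₂ + cos φ₁ cos φ₂ cos Δλ,  σ = 0.9292 rad → d_gc = 3190.7 nmi
Rhumb line: Δψ = -1.0562, q = Δφ/Δψ = 0.6577, d_rh = R√(Δφ²+q²Δλ²) = 3263.5 nmi
Excess = 3263.5 − 3190.7 = 72.8 ≈ 73 nmi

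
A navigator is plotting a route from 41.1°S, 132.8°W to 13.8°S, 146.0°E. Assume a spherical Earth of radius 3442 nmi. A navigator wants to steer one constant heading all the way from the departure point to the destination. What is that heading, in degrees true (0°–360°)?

Meridional parts: M(φ₁)=-0.7882, M(φ₂)=-0.2432 → ΔM = +0.5450;  Δλ = -1.4172 rad
tan C = Δλ / ΔM = -2.6006 → C = 291.03°

291.0°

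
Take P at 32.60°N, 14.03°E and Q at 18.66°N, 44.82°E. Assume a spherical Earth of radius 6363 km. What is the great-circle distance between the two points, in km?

3432 km

cos σ = sin φ₁ sin φ₂ + cos φ₁ cos φ₂ cos Δλ
      = sin(32.60°)sin(18.66°) + cos(32.60°)cos(18.66°)cos(30.79°) = 0.8580
σ = 30.902° → d = Rσ = 6363·0.53934 = 3432 km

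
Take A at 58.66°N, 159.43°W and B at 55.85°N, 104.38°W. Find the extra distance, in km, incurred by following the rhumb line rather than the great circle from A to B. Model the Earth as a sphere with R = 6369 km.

92 km

Great circle: cos σ = sin φ₁ sin φ₂ + cos φ₁ cos φ₂ cos Δλ,  σ = 0.5072 rad → d_gc = 3230.7 km
Rhumb line: Δψ = -0.0907, q = Δφ/Δψ = 0.5406, d_rh = R√(Δφ²+q²Δλ²) = 3322.7 km
Excess = 3322.7 − 3230.7 = 92.0 ≈ 92 km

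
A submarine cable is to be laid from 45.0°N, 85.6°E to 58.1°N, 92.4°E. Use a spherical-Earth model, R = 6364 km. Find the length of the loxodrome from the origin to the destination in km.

1528 km

Rhumb course C = atan2(Δλ, Δψ) with Δψ = ln[tan(π/4+φ₂/2)/tan(π/4+φ₁/2)] = +0.3711, Δλ = +0.1187 → C = 17.74°
d = R·|Δφ| / |cos C| = 6364·0.22864 / 0.95247 = 1528 km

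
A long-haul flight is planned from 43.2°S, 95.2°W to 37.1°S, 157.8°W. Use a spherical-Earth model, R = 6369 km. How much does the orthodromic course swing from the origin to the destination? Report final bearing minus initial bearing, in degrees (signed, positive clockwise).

+42.9°

At departure: θ₁ = atan2(sin Δλ cos φ₂, cos φ₁ sin φ₂ − sin φ₁ cos φ₂ cos Δλ) = 255.10°
At arrival: θ₂ = atan2(sin Δλ cos φ₁, −cos φ₂ sin φ₁ + sin φ₂ cos φ₁ cos Δλ) = 297.97°
Δθ = θ₂ − θ₁ = +42.9°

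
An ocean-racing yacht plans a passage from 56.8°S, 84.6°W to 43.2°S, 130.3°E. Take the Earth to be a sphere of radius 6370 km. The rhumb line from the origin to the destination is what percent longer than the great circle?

Great circle: σ = 1.3228 rad → d_gc = Rσ = 8426.4 km
Rhumb: Δφ = +0.2374, Δλ = -2.5325, Δψ = +0.3727, q = Δφ/Δψ = 0.6369 → d_rh = R√(Δφ²+q²Δλ²) = 10385.8 km
Excess = (10385.8 − 8426.4) / 8426.4 = 1959.4 / 8426.4 = 23.253% ≈ 23.3%

23.3%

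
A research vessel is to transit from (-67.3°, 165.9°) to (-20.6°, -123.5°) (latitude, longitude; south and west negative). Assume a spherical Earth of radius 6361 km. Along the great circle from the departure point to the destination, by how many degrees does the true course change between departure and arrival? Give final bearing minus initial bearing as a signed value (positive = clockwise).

-56.3°

At departure: θ₁ = atan2(sin Δλ cos φ₂, cos φ₁ sin φ₂ − sin φ₁ cos φ₂ cos Δλ) = 80.29°
At arrival: θ₂ = atan2(sin Δλ cos φ₁, −cos φ₂ sin φ₁ + sin φ₂ cos φ₁ cos Δλ) = 23.98°
Δθ = θ₂ − θ₁ = -56.3°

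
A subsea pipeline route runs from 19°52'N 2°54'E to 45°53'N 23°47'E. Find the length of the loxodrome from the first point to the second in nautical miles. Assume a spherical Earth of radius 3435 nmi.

Rhumb course C = atan2(Δλ, Δψ) with Δψ = ln[tan(π/4+φ₂/2)/tan(π/4+φ₁/2)] = +0.5494, Δλ = +0.3645 → C = 33.56°
d = R·|Δφ| / |cos C| = 3435·0.45408 / 0.83332 = 1872 nmi

1872 nmi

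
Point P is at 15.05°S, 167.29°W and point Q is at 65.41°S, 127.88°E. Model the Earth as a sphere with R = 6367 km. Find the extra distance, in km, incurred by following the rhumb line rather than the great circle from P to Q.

Great circle: cos σ = sin φ₁ sin φ₂ + cos φ₁ cos φ₂ cos Δλ,  σ = 1.1516 rad → d_gc = 7332.3 km
Rhumb line: Δψ = -1.2578, q = Δφ/Δψ = 0.6988, d_rh = R√(Δφ²+q²Δλ²) = 7527.5 km
Excess = 7527.5 − 7332.3 = 195.2 ≈ 195 km

195 km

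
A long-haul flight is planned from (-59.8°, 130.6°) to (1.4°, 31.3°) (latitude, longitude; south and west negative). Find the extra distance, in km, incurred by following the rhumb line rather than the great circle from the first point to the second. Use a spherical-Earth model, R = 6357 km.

493 km

Great circle: cos σ = sin φ₁ sin φ₂ + cos φ₁ cos φ₂ cos Δλ,  σ = 1.6734 rad → d_gc = 10637.54 km
Rhumb line: Δψ = +1.3344, q = Δφ/Δψ = 0.8004, d_rh = R√(Δφ²+q²Δλ²) = 11130.05 km
Excess = 11130.05 − 10637.54 = 492.51 ≈ 493 km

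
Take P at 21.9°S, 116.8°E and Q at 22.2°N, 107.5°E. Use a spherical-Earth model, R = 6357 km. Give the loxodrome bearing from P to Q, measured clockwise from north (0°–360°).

Meridional parts: M(φ₁)=-0.3919, M(φ₂)=+0.3975 → ΔM = +0.7894;  Δλ = -0.1623 rad
tan C = Δλ / ΔM = -0.2056 → C = 348.38°

348.4°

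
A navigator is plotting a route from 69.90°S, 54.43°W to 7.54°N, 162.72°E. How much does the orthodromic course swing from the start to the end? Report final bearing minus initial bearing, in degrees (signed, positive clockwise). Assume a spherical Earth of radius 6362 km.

At departure: θ₁ = atan2(sin Δλ cos φ₂, cos φ₁ sin φ₂ − sin φ₁ cos φ₂ cos Δλ) = 220.66°
At arrival: θ₂ = atan2(sin Δλ cos φ₁, −cos φ₂ sin φ₁ + sin φ₂ cos φ₁ cos Δλ) = 346.95°
Δθ = θ₂ − θ₁ = +126.3°

+126.3°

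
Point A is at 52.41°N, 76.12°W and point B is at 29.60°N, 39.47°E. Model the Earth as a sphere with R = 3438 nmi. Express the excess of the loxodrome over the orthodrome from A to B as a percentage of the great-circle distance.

Great circle: σ = 1.4078 rad → d_gc = Rσ = 4839.9 nmi
Rhumb: Δφ = -0.3981, Δλ = +2.0174, Δψ = -0.5366, q = Δφ/Δψ = 0.7419 → d_rh = R√(Δφ²+q²Δλ²) = 5325.0 nmi
Excess = (5325.0 − 4839.9) / 4839.9 = 485.1 / 4839.9 = 10.02% ≈ 10.0%

10.0%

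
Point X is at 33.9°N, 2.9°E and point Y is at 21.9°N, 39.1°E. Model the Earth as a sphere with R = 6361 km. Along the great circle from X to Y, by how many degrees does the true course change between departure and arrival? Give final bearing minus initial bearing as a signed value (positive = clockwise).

At departure: θ₁ = atan2(sin Δλ cos φ₂, cos φ₁ sin φ₂ − sin φ₁ cos φ₂ cos Δλ) = 101.15°
At arrival: θ₂ = atan2(sin Δλ cos φ₁, −cos φ₂ sin φ₁ + sin φ₂ cos φ₁ cos Δλ) = 118.64°
Δθ = θ₂ − θ₁ = +17.5°

+17.5°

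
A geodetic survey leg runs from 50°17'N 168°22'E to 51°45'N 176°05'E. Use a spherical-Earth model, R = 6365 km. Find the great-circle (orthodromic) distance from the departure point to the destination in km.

563 km

cos σ = sin φ₁ sin φ₂ + cos φ₁ cos φ₂ cos Δλ
      = sin(50.28°)sin(51.75°) + cos(50.28°)cos(51.75°)cos(7.72°) = 0.9961
σ = 5.068° → d = Rσ = 6365·0.08846 = 563 km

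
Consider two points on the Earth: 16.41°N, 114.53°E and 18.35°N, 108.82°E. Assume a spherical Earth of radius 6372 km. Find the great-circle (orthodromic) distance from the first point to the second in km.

Haversine: a = sin²(Δφ/2)+cos φ₁ cos φ₂ sin²(Δλ/2) = 0.00255;  σ = 2·atan2(√a,√(1−a))
σ = 5.784° → d = Rσ = 6372·0.10095 = 643 km

643 km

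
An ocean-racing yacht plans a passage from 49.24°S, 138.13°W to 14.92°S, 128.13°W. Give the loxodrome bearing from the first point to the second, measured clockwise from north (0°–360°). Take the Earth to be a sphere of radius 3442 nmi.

Δψ = ln[tan(π/4+φ₂/2)/tan(π/4+φ₁/2)] = +0.7268
Δλ = +0.1745 rad (taken the short way round)
course = atan2(Δλ, Δψ) = 13.50°

13.5°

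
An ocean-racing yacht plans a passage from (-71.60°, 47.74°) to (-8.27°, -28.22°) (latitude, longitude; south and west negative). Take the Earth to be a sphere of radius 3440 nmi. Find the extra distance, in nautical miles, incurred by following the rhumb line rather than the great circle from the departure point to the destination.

181 nmi

Great circle: cos σ = sin φ₁ sin φ₂ + cos φ₁ cos φ₂ cos Δλ,  σ = 1.3569 rad → d_gc = 4667.8 nmi
Rhumb line: Δψ = +1.6755, q = Δφ/Δψ = 0.6597, d_rh = R√(Δφ²+q²Δλ²) = 4848.6 nmi
Excess = 4848.6 − 4667.8 = 180.8 ≈ 181 nmi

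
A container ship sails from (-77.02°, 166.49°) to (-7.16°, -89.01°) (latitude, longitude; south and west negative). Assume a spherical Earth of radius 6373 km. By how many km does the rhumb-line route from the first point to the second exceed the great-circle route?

812 km

Great circle: cos σ = sin φ₁ sin φ₂ + cos φ₁ cos φ₂ cos Δλ,  σ = 1.5051 rad → d_gc = 9592.0 km
Rhumb line: Δψ = +2.0484, q = Δφ/Δψ = 0.5952, d_rh = R√(Δφ²+q²Δλ²) = 10404.4 km
Excess = 10404.4 − 9592.0 = 812.4 ≈ 812 km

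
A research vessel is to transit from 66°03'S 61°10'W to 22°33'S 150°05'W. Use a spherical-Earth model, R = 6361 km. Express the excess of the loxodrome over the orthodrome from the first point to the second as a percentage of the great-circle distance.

6.0%

Great circle: σ = 1.2051 rad → d_gc = Rσ = 7665.9 km
Rhumb: Δφ = +0.7592, Δλ = -1.5519, Δψ = +1.1466, q = Δφ/Δψ = 0.6622 → d_rh = R√(Δφ²+q²Δλ²) = 8127.2 km
Excess = (8127.2 − 7665.9) / 7665.9 = 461.3 / 7665.9 = 6.02% ≈ 6.0%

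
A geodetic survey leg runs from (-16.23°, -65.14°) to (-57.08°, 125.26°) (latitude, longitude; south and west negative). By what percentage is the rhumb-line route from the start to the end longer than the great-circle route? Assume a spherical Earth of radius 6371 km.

28.1%

Great circle: σ = 1.8532 rad → d_gc = Rσ = 11806.4 km
Rhumb: Δφ = -0.7130, Δλ = -2.9601, Δψ = -0.9321, q = Δφ/Δψ = 0.7649 → d_rh = R√(Δφ²+q²Δλ²) = 15123.2 km
Excess = (15123.2 − 11806.4) / 11806.4 = 3316.8 / 11806.4 = 28.09% ≈ 28.1%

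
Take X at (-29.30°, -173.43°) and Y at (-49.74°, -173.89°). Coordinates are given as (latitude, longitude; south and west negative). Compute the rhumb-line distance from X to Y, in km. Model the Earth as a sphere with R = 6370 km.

Rhumb course C = atan2(Δλ, Δψ) with Δψ = ln[tan(π/4+φ₂/2)/tan(π/4+φ₁/2)] = -0.4684, Δλ = -0.0080 → C = 180.98°
d = R·|Δφ| / |cos C| = 6370·0.35675 / 0.99985 = 2273 km

2273 km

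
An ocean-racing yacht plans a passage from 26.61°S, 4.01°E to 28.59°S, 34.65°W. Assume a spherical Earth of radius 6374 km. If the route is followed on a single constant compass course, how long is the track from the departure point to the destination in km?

Δψ = ln[tan(π/4+φ₂/2)/tan(π/4+φ₁/2)] = -0.0390;  Δφ = -0.0346 rad,  Δλ = -0.6747 rad
q = Δφ/Δψ = 0.8861
d = R·√(Δφ² + q²Δλ²) = 6374·0.59891 = 3817 km

3817 km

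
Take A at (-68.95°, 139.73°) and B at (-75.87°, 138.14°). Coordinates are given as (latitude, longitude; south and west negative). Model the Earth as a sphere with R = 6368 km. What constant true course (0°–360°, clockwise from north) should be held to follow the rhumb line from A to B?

Δψ = ln[tan(π/4+φ₂/2)/tan(π/4+φ₁/2)] = -0.4049
Δλ = -0.0278 rad (taken the short way round)
course = atan2(Δλ, Δψ) = 183.92°

183.9°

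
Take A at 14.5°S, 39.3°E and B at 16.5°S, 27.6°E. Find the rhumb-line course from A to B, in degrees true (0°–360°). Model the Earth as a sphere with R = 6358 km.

Meridional parts: M(φ₁)=-0.2558, M(φ₂)=-0.2920 → ΔM = -0.0362;  Δλ = -0.2042 rad
tan C = Δλ / ΔM = +5.6369 → C = 259.94°

259.9°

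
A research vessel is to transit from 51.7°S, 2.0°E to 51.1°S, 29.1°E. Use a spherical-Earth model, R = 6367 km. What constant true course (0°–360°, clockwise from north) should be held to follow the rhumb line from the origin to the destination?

88.0°

Meridional parts: M(φ₁)=-1.0577, M(φ₂)=-1.0409 → ΔM = +0.0168;  Δλ = +0.4730 rad
tan C = Δλ / ΔM = +28.1780 → C = 87.97°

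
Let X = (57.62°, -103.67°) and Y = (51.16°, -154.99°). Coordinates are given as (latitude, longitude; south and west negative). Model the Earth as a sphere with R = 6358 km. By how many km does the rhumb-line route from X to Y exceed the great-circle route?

Great circle: cos σ = sin φ₁ sin φ₂ + cos φ₁ cos φ₂ cos Δλ,  σ = 0.5203 rad → d_gc = 3307.8 km
Rhumb line: Δψ = -0.1941, q = Δφ/Δψ = 0.5808, d_rh = R√(Δφ²+q²Δλ²) = 3384.1 km
Excess = 3384.1 − 3307.8 = 76.3 ≈ 76 km

76 km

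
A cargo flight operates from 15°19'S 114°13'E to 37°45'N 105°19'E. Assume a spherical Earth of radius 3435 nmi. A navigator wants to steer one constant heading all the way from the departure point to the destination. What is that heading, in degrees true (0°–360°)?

Meridional parts: M(φ₁)=-0.2706, M(φ₂)=+0.7125 → ΔM = +0.9830;  Δλ = -0.1553 rad
tan C = Δλ / ΔM = -0.1580 → C = 351.02°

351.0°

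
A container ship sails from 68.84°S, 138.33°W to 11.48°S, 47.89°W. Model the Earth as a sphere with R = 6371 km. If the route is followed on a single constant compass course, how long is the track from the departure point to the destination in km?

Rhumb course C = atan2(Δλ, Δψ) with Δψ = ln[tan(π/4+φ₂/2)/tan(π/4+φ₁/2)] = +1.4761, Δλ = +1.5785 → C = 46.92°
d = R·|Δφ| / |cos C| = 6371·1.00112 / 0.68302 = 9338 km

9338 km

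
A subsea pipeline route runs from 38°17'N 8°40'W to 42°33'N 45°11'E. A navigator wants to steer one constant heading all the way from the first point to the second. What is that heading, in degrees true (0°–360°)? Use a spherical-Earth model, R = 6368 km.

Meridional parts: M(φ₁)=+0.7243, M(φ₂)=+0.8221 → ΔM = +0.0979;  Δλ = +0.9399 rad
tan C = Δλ / ΔM = +9.6036 → C = 84.06°

84.1°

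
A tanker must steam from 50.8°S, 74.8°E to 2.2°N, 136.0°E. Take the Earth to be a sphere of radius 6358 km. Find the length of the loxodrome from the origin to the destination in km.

8306 km

Rhumb course C = atan2(Δλ, Δψ) with Δψ = ln[tan(π/4+φ₂/2)/tan(π/4+φ₁/2)] = +1.0710, Δλ = +1.0681 → C = 44.92°
d = R·|Δφ| / |cos C| = 6358·0.92502 / 0.70805 = 8306 km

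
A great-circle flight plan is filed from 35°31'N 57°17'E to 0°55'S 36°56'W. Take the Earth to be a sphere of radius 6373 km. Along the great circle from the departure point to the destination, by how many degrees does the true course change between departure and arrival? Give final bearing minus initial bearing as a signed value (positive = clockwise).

At departure: θ₁ = atan2(sin Δλ cos φ₂, cos φ₁ sin φ₂ − sin φ₁ cos φ₂ cos Δλ) = 271.71°
At arrival: θ₂ = atan2(sin Δλ cos φ₁, −cos φ₂ sin φ₁ + sin φ₂ cos φ₁ cos Δλ) = 234.46°
Δθ = θ₂ − θ₁ = -37.2°

-37.2°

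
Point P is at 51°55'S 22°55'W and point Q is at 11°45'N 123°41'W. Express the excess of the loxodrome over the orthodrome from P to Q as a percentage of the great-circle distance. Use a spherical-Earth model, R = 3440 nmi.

2.7%

Great circle: σ = 1.8474 rad → d_gc = Rσ = 6355.1 nmi
Rhumb: Δφ = +1.1112, Δλ = -1.7587, Δψ = +1.2703, q = Δφ/Δψ = 0.8747 → d_rh = R√(Δφ²+q²Δλ²) = 6528.2 nmi
Excess = (6528.2 − 6355.1) / 6355.1 = 173.1 / 6355.1 = 2.72% ≈ 2.7%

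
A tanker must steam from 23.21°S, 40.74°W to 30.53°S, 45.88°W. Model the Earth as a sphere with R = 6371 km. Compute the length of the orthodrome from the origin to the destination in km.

960 km

Haversine: a = sin²(Δφ/2)+cos φ₁ cos φ₂ sin²(Δλ/2) = 0.00567;  σ = 2·atan2(√a,√(1−a))
σ = 8.634° → d = Rσ = 6371·0.15070 = 960 km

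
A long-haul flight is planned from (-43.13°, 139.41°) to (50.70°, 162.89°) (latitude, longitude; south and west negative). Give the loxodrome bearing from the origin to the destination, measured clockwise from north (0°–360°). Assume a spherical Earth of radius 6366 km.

Δψ = ln[tan(π/4+φ₂/2)/tan(π/4+φ₁/2)] = +1.8658
Δλ = +0.4098 rad (taken the short way round)
course = atan2(Δλ, Δψ) = 12.39°

12.4°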